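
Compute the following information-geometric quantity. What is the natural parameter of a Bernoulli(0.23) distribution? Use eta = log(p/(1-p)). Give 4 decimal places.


Natural parameter for Bernoulli: eta = log(p/(1-p)).
p = 0.23, 1-p = 0.77.
p/(1-p) = 0.298701.
eta = log(0.298701) = -1.2083

-1.2083


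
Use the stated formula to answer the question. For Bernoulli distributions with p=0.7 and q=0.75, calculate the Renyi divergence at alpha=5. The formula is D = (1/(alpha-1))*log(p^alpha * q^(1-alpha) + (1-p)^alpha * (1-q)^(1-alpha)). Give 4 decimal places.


Renyi divergence of order alpha between Bernoulli distributions:
D = (1/(alpha-1))*log(p^alpha * q^(1-alpha) + (1-p)^alpha * (1-q)^(1-alpha)).
alpha = 5, p = 0.7, q = 0.75.
p^alpha * q^(1-alpha) = 0.7^5 * 0.75^-4 = 0.531184.
(1-p)^alpha * (1-q)^(1-alpha) = 0.3^5 * 0.25^-4 = 0.62208.
sum = 0.531184 + 0.62208 = 1.153264.
D = (1/4)*log(1.153264) = 0.0356

0.0356


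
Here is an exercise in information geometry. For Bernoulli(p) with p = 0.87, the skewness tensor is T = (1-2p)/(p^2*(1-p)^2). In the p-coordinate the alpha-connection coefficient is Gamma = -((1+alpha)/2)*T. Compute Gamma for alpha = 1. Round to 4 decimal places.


Skewness (Amari-Chentsov) tensor: T = (1-2p)/(p^2*(1-p)^2).
p = 0.87, 1-2p = -0.74, p^2 = 0.7569, (1-p)^2 = 0.0169.
T = -0.74/(0.7569 * 0.0169) = -57.850419.
In the p-coordinate, Gamma^(alpha) = Gamma^(0) - (alpha/2)*T with Gamma^(0) = (1/2)*g'(p) = -T/2,
so Gamma^(alpha) = -((1+alpha)/2)*T.
alpha = 1, -(1+alpha)/2 = -1.0.
Gamma = -1.0 * -57.850419 = 57.8504

57.8504


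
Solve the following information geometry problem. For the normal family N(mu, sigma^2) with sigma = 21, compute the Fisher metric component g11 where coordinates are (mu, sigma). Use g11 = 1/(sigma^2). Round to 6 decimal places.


For the 2-parameter normal family, the Fisher metric has:
  g11 = 1/sigma^2, g22 = 2/sigma^2.
sigma = 21, sigma^2 = 441.
g11 = 0.002268

0.002268


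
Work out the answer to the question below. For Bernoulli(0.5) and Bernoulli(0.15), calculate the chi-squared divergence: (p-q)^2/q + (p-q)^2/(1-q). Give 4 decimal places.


Chi-squared divergence between Bernoulli distributions:
chi^2 = (p-q)^2/q + (p-q)^2/(1-q).
p = 0.5, q = 0.15, p-q = 0.35.
(p-q)^2 = 0.1225.
term1 = 0.1225/0.15 = 0.816667.
term2 = 0.1225/0.85 = 0.144118.
chi^2 = 0.816667 + 0.144118 = 0.9608

0.9608


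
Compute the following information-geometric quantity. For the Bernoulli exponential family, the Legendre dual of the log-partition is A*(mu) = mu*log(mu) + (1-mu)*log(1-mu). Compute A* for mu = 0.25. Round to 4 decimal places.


Legendre transform for Bernoulli:
A*(mu) = mu*log(mu) + (1-mu)*log(1-mu).
mu = 0.25, 1-mu = 0.75.
mu*log(mu) = 0.25*log(0.25) = -0.346574.
(1-mu)*log(1-mu) = 0.75*log(0.75) = -0.215762.
A* = -0.346574 + -0.215762 = -0.5623

-0.5623


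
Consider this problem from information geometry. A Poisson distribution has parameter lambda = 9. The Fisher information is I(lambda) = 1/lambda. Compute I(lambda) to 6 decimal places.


Fisher information for Poisson: I(lambda) = 1/lambda.
lambda = 9.
I(lambda) = 1/9 = 0.111111

0.111111


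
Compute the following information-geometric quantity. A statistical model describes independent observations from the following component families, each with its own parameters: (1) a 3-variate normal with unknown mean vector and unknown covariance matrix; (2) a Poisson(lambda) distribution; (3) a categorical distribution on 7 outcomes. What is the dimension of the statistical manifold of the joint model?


The dimension of a statistical manifold equals the number of free
(independent) real parameters of the model. For a product of independent
blocks the parameter counts add.
- 3-variate normal: 3 (mean) + 3*4/2 = 6 (symmetric covariance) = 9.
- Poisson (lambda): 1.
- categorical on 7 outcomes (probabilities sum to 1): 7-1 = 6.
Total = 9 + 1 + 6 = 16.
Dimension = 16

16


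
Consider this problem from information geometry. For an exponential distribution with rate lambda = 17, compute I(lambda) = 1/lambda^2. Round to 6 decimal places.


Fisher information for exponential: I(lambda) = 1/lambda^2.
lambda = 17, lambda^2 = 289.
I = 1/289 = 0.003460

0.003460


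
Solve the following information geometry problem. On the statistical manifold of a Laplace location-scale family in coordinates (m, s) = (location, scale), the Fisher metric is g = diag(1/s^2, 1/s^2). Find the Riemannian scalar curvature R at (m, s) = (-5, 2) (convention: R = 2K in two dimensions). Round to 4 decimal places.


The metric has the form g = (A dm^2 + B ds^2)/s^2 with A = 1, B = 1.
Substitute u = sqrt(A/B)*m: g = B*(du^2 + ds^2)/s^2, i.e. B times the
Poincare upper half-plane metric, which has constant Gaussian curvature -1.
Scaling a 2D metric by a constant c divides the Gaussian curvature by c,
so K = -1/B = -1/(1) = -1.0000 everywhere (the point (m, s) = (-5, 2) is irrelevant:
the curvature is constant).
Scalar curvature in dimension 2: R = 2K = -2/(1) = -2.0000.

-2.0000


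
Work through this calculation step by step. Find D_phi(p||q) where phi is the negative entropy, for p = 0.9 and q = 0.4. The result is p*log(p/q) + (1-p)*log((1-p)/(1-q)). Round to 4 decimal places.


Bregman divergence with negative entropy generator:
D = p*log(p/q) + (1-p)*log((1-p)/(1-q)).
p = 0.9, q = 0.4.
p*log(p/q) = 0.9*log(0.9/0.4) = 0.729837.
(1-p)*log((1-p)/(1-q)) = 0.1*log(0.1/0.6) = -0.179176.
D = 0.729837 + -0.179176 = 0.5507

0.5507


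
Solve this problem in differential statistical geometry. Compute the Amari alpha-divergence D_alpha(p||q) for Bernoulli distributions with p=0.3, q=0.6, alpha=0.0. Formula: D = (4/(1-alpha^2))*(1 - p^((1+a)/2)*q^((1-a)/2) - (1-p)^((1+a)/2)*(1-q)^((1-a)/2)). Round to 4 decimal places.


Amari alpha-divergence:
D = (4/(1-alpha^2))*(1 - p^((1+a)/2)*q^((1-a)/2) - (1-p)^((1+a)/2)*(1-q)^((1-a)/2)).
alpha = 0.0, p = 0.3, q = 0.6.
e1 = (1+alpha)/2 = 0.5, e2 = (1-alpha)/2 = 0.5.
t1 = p^e1 * q^e2 = 0.3^0.5 * 0.6^0.5 = 0.424264.
t2 = (1-p)^e1 * (1-q)^e2 = 0.7^0.5 * 0.4^0.5 = 0.52915.
4/(1-alpha^2) = 4.0.
D = 4.0*(1 - 0.424264 - 0.52915) = 0.1863

0.1863


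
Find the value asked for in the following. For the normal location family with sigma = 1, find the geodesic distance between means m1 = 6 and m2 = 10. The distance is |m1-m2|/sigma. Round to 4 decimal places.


On the fixed-variance normal subfamily, geodesic distance = |m1-m2|/sigma.
|6 - 10| = 4.
sigma = 1.
d = 4/1 = 4.0000

4.0000


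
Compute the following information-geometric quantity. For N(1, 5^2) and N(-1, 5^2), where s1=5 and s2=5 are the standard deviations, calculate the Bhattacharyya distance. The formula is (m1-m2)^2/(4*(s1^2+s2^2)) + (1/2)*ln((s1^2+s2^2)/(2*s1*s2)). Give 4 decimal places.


Bhattacharyya distance between two Gaussians:
DB = (m1-m2)^2/(4*(s1^2+s2^2)) + (1/2)*ln((s1^2+s2^2)/(2*s1*s2)).
(m1-m2)^2 = (2)^2 = 4.
s1^2+s2^2 = 25 + 25 = 50.
term1 = 4/200 = 0.02.
term2 = 0.5*ln(50/50.0) = 0.0.
DB = 0.02 + 0.0 = 0.0200

0.0200


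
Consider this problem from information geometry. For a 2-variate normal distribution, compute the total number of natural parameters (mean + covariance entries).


Exponential family dimension calculation:
For 2-dim MVN: mean has 2 params, covariance has 2*3/2 = 3 unique entries.
Total dim = 2 + 3 = 5.

5


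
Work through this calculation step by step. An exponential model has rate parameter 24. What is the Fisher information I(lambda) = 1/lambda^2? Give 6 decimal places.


Fisher information for exponential: I(lambda) = 1/lambda^2.
lambda = 24, lambda^2 = 576.
I = 1/576 = 0.001736

0.001736


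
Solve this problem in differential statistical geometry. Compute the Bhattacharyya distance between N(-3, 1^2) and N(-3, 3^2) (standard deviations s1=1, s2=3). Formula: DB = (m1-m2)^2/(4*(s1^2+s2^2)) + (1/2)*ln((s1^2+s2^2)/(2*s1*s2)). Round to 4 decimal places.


Bhattacharyya distance between two Gaussians:
DB = (m1-m2)^2/(4*(s1^2+s2^2)) + (1/2)*ln((s1^2+s2^2)/(2*s1*s2)).
(m1-m2)^2 = (0)^2 = 0.
s1^2+s2^2 = 1 + 9 = 10.
term1 = 0/40 = 0.0.
term2 = 0.5*ln(10/6.0) = 0.255413.
DB = 0.0 + 0.255413 = 0.2554

0.2554


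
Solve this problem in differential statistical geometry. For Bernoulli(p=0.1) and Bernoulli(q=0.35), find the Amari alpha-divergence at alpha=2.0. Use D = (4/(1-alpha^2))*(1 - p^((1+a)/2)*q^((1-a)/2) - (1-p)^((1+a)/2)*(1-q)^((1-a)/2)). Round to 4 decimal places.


Amari alpha-divergence:
D = (4/(1-alpha^2))*(1 - p^((1+a)/2)*q^((1-a)/2) - (1-p)^((1+a)/2)*(1-q)^((1-a)/2)).
alpha = 2.0, p = 0.1, q = 0.35.
e1 = (1+alpha)/2 = 1.5, e2 = (1-alpha)/2 = -0.5.
t1 = p^e1 * q^e2 = 0.1^1.5 * 0.35^-0.5 = 0.053452.
t2 = (1-p)^e1 * (1-q)^e2 = 0.9^1.5 * 0.65^-0.5 = 1.059027.
4/(1-alpha^2) = -1.333333.
D = -1.333333*(1 - 0.053452 - 1.059027) = 0.1500

0.1500


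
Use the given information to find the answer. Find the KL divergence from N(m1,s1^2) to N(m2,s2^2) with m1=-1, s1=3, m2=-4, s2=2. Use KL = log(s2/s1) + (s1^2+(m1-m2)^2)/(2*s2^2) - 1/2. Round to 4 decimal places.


KL divergence between normal distributions:
KL = log(s2/s1) + (s1^2 + (m1-m2)^2)/(2*s2^2) - 1/2.
log(2/3) = -0.405465.
(3^2 + (-1--4)^2)/(2*2^2) = (9 + 9)/8 = 2.25.
KL = -0.405465 + 2.25 - 0.5 = 1.3445

1.3445


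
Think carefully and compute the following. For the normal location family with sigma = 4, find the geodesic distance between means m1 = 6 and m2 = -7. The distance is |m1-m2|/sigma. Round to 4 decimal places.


On the fixed-variance normal subfamily, geodesic distance = |m1-m2|/sigma.
|6 - -7| = 13.
sigma = 4.
d = 13/4 = 3.2500

3.2500


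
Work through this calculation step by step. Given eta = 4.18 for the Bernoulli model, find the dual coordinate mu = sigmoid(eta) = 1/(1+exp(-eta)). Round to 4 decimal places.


Dual coordinate (expectation parameter) for Bernoulli:
mu = 1/(1+exp(-eta)).
eta = 4.18.
exp(-eta) = exp(-4.18) = 0.015299.
mu = 1/(1+0.015299) = 0.9849

0.9849


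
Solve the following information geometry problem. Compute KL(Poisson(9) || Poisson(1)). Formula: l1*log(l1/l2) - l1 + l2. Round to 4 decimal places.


KL divergence for Poisson:
KL = l1*log(l1/l2) - l1 + l2.
l1 = 9, l2 = 1.
log(9/1) = 2.197225.
l1*log(l1/l2) = 9 * 2.197225 = 19.775021.
KL = 19.775021 - 9 + 1 = 11.7750

11.7750


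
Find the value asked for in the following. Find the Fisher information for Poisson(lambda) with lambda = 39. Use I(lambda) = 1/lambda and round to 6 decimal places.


Fisher information for Poisson: I(lambda) = 1/lambda.
lambda = 39.
I(lambda) = 1/39 = 0.025641

0.025641


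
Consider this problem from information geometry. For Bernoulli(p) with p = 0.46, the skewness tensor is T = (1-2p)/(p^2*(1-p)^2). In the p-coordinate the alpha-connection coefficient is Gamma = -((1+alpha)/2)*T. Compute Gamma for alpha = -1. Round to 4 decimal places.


Skewness (Amari-Chentsov) tensor: T = (1-2p)/(p^2*(1-p)^2).
p = 0.46, 1-2p = 0.08, p^2 = 0.2116, (1-p)^2 = 0.2916.
T = 0.08/(0.2116 * 0.2916) = 1.296543.
In the p-coordinate, Gamma^(alpha) = Gamma^(0) - (alpha/2)*T with Gamma^(0) = (1/2)*g'(p) = -T/2,
so Gamma^(alpha) = -((1+alpha)/2)*T.
alpha = -1, -(1+alpha)/2 = 0.0.
Gamma = 0.0 * 1.296543 = 0.0000

0.0000


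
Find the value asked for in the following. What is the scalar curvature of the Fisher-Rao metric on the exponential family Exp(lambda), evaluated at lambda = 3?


This family has a single free parameter, so its statistical manifold
is 1-dimensional. The Riemann curvature tensor of any 1-dimensional
Riemannian manifold vanishes identically, so R = 0.

0


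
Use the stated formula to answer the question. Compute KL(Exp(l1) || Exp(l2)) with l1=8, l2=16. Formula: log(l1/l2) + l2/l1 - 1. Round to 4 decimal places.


KL divergence for exponential family:
KL = log(l1/l2) + l2/l1 - 1.
log(8/16) = -0.693147.
16/8 = 2.0.
KL = -0.693147 + 2.0 - 1 = 0.3069

0.3069


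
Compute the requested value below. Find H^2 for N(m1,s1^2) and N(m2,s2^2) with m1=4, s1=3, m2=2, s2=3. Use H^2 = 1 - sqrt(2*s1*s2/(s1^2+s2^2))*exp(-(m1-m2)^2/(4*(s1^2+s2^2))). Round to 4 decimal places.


Squared Hellinger distance for Gaussians:
H^2 = 1 - sqrt(2*s1*s2/(s1^2+s2^2)) * exp(-(m1-m2)^2/(4*(s1^2+s2^2))).
s1^2 = 9, s2^2 = 9, s1^2+s2^2 = 18.
sqrt(2*3*3/(18)) = 1.0.
(m1-m2)^2 = (2)^2 = 4.
exp(-4/(4*18)) = exp(-0.055556) = 0.945959.
H^2 = 1 - 1.0*0.945959 = 0.0540

0.0540


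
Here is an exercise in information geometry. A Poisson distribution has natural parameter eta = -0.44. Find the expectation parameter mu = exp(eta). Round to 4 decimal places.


Expectation parameter for Poisson exponential family:
mu = exp(eta).
eta = -0.44.
mu = exp(-0.44) = 0.6440

0.6440


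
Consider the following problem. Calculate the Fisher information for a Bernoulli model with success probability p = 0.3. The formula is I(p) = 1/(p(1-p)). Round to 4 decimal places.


For Bernoulli(p), Fisher information is I(p) = 1/(p*(1-p)).
p = 0.3, 1-p = 0.7.
p*(1-p) = 0.21.
I(p) = 1/0.21 = 4.7619

4.7619


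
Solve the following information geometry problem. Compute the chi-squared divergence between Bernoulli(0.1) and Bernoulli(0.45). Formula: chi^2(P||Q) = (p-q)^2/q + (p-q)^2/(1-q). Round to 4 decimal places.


Chi-squared divergence between Bernoulli distributions:
chi^2 = (p-q)^2/q + (p-q)^2/(1-q).
p = 0.1, q = 0.45, p-q = -0.35.
(p-q)^2 = 0.1225.
term1 = 0.1225/0.45 = 0.272222.
term2 = 0.1225/0.55 = 0.222727.
chi^2 = 0.272222 + 0.222727 = 0.4949

0.4949


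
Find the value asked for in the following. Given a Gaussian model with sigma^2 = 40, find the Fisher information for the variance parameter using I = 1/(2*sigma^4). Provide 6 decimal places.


Fisher information for variance: I(sigma^2) = 1/(2*sigma^4).
sigma^2 = 40, so sigma^4 = 1600.
I = 1/(2*1600) = 1/3200 = 0.000313

0.000313


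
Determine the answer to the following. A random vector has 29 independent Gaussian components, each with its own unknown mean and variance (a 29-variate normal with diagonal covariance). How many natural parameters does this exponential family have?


Exponential family dimension calculation:
Each univariate normal has two natural parameters (mu/sigma^2 and -1/(2 sigma^2)).
With 29 independent components, dim = 2 * 29 = 58.

58


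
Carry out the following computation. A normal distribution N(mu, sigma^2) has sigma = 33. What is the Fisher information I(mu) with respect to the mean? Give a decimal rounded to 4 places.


The Fisher information for the mean of a normal distribution is I(mu) = 1/sigma^2.
sigma = 33, so sigma^2 = 1089.
I(mu) = 1/1089 = 0.0009

0.0009


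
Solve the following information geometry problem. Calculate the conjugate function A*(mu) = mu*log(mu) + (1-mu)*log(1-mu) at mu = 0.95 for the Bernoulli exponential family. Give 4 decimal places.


Legendre transform for Bernoulli:
A*(mu) = mu*log(mu) + (1-mu)*log(1-mu).
mu = 0.95, 1-mu = 0.05.
mu*log(mu) = 0.95*log(0.95) = -0.048729.
(1-mu)*log(1-mu) = 0.05*log(0.05) = -0.149787.
A* = -0.048729 + -0.149787 = -0.1985

-0.1985


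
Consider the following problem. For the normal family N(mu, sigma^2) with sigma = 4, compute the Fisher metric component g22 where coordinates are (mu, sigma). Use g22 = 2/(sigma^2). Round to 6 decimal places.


For the 2-parameter normal family, the Fisher metric has:
  g11 = 1/sigma^2, g22 = 2/sigma^2.
sigma = 4, sigma^2 = 16.
g22 = 0.125000

0.125000


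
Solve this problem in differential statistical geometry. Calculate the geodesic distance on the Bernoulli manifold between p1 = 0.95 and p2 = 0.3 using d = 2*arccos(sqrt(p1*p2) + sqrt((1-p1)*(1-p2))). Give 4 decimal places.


Geodesic distance on Bernoulli manifold:
d(p1,p2) = 2*arccos(sqrt(p1*p2) + sqrt((1-p1)*(1-p2))).
sqrt(p1*p2) = sqrt(0.95*0.3) = 0.533854.
sqrt((1-p1)*(1-p2)) = sqrt(0.05*0.7) = 0.187083.
arg = 0.533854 + 0.187083 = 0.720937.
d = 2*arccos(0.720937) = 1.5313

1.5313


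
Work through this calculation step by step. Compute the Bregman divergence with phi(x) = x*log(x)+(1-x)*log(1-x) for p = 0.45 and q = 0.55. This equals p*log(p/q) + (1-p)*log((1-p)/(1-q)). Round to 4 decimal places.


Bregman divergence with negative entropy generator:
D = p*log(p/q) + (1-p)*log((1-p)/(1-q)).
p = 0.45, q = 0.55.
p*log(p/q) = 0.45*log(0.45/0.55) = -0.090302.
(1-p)*log((1-p)/(1-q)) = 0.55*log(0.55/0.45) = 0.110369.
D = -0.090302 + 0.110369 = 0.0201

0.0201


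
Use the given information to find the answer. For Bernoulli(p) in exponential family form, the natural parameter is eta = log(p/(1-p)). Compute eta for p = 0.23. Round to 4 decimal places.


Natural parameter for Bernoulli: eta = log(p/(1-p)).
p = 0.23, 1-p = 0.77.
p/(1-p) = 0.298701.
eta = log(0.298701) = -1.2083

-1.2083


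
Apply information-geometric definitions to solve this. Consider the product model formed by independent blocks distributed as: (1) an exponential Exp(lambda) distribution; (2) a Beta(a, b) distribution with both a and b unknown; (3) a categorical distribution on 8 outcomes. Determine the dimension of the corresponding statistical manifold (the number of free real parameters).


The dimension of a statistical manifold equals the number of free
(independent) real parameters of the model. For a product of independent
blocks the parameter counts add.
- exponential (lambda): 1.
- Beta (a, b): 2.
- categorical on 8 outcomes (probabilities sum to 1): 8-1 = 7.
Total = 1 + 2 + 7 = 10.
Dimension = 10

10


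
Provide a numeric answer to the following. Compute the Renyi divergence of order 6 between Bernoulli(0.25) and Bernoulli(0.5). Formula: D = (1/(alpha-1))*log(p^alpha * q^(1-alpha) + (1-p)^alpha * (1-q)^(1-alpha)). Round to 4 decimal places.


Renyi divergence of order alpha between Bernoulli distributions:
D = (1/(alpha-1))*log(p^alpha * q^(1-alpha) + (1-p)^alpha * (1-q)^(1-alpha)).
alpha = 6, p = 0.25, q = 0.5.
p^alpha * q^(1-alpha) = 0.25^6 * 0.5^-5 = 0.007812.
(1-p)^alpha * (1-q)^(1-alpha) = 0.75^6 * 0.5^-5 = 5.695312.
sum = 0.007812 + 5.695312 = 5.703125.
D = (1/5)*log(5.703125) = 0.3482

0.3482


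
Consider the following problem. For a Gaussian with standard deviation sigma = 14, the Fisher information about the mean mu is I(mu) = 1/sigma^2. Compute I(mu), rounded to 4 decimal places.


The Fisher information for the mean of a normal distribution is I(mu) = 1/sigma^2.
sigma = 14, so sigma^2 = 196.
I(mu) = 1/196 = 0.0051

0.0051


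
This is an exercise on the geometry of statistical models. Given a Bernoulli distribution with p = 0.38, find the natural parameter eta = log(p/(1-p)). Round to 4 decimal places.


Natural parameter for Bernoulli: eta = log(p/(1-p)).
p = 0.38, 1-p = 0.62.
p/(1-p) = 0.612903.
eta = log(0.612903) = -0.4895

-0.4895


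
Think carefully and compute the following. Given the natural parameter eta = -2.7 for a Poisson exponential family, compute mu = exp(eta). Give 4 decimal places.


Expectation parameter for Poisson exponential family:
mu = exp(eta).
eta = -2.7.
mu = exp(-2.7) = 0.0672

0.0672


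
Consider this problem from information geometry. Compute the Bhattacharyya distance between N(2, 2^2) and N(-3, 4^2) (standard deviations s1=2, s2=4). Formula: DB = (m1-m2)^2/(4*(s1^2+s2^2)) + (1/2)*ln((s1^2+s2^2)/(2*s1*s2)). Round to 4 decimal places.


Bhattacharyya distance between two Gaussians:
DB = (m1-m2)^2/(4*(s1^2+s2^2)) + (1/2)*ln((s1^2+s2^2)/(2*s1*s2)).
(m1-m2)^2 = (5)^2 = 25.
s1^2+s2^2 = 4 + 16 = 20.
term1 = 25/80 = 0.3125.
term2 = 0.5*ln(20/16.0) = 0.111572.
DB = 0.3125 + 0.111572 = 0.4241

0.4241


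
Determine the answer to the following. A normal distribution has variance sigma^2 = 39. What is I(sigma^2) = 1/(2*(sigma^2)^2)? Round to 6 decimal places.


Fisher information for variance: I(sigma^2) = 1/(2*sigma^4).
sigma^2 = 39, so sigma^4 = 1521.
I = 1/(2*1521) = 1/3042 = 0.000329

0.000329


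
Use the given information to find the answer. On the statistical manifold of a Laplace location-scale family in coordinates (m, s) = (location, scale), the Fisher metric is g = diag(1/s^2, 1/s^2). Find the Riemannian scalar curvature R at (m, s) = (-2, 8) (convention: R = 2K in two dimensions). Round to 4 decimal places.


The metric has the form g = (A dm^2 + B ds^2)/s^2 with A = 1, B = 1.
Substitute u = sqrt(A/B)*m: g = B*(du^2 + ds^2)/s^2, i.e. B times the
Poincare upper half-plane metric, which has constant Gaussian curvature -1.
Scaling a 2D metric by a constant c divides the Gaussian curvature by c,
so K = -1/B = -1/(1) = -1.0000 everywhere (the point (m, s) = (-2, 8) is irrelevant:
the curvature is constant).
Scalar curvature in dimension 2: R = 2K = -2/(1) = -2.0000.

-2.0000


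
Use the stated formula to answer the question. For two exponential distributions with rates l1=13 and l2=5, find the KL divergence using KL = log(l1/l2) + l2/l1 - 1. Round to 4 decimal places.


KL divergence for exponential family:
KL = log(l1/l2) + l2/l1 - 1.
log(13/5) = 0.955511.
5/13 = 0.384615.
KL = 0.955511 + 0.384615 - 1 = 0.3401

0.3401


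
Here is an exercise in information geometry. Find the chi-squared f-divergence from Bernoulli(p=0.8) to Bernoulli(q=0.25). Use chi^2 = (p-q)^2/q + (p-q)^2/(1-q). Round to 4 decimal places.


Chi-squared divergence between Bernoulli distributions:
chi^2 = (p-q)^2/q + (p-q)^2/(1-q).
p = 0.8, q = 0.25, p-q = 0.55.
(p-q)^2 = 0.3025.
term1 = 0.3025/0.25 = 1.21.
term2 = 0.3025/0.75 = 0.403333.
chi^2 = 1.21 + 0.403333 = 1.6133

1.6133


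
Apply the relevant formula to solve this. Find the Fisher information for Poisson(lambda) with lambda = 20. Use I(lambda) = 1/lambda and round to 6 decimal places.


Fisher information for Poisson: I(lambda) = 1/lambda.
lambda = 20.
I(lambda) = 1/20 = 0.050000

0.050000


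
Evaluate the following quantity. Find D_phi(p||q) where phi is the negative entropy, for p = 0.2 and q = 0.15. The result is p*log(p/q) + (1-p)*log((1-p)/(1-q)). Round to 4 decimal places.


Bregman divergence with negative entropy generator:
D = p*log(p/q) + (1-p)*log((1-p)/(1-q)).
p = 0.2, q = 0.15.
p*log(p/q) = 0.2*log(0.2/0.15) = 0.057536.
(1-p)*log((1-p)/(1-q)) = 0.8*log(0.8/0.85) = -0.0485.
D = 0.057536 + -0.0485 = 0.0090

0.0090


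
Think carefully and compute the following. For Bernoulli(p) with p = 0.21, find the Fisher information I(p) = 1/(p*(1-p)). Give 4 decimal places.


For Bernoulli(p), Fisher information is I(p) = 1/(p*(1-p)).
p = 0.21, 1-p = 0.79.
p*(1-p) = 0.1659.
I(p) = 1/0.1659 = 6.0277

6.0277


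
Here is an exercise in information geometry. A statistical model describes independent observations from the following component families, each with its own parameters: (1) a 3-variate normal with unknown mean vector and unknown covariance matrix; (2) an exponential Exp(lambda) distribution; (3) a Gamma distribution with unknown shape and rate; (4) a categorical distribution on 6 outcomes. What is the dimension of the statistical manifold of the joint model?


The dimension of a statistical manifold equals the number of free
(independent) real parameters of the model. For a product of independent
blocks the parameter counts add.
- 3-variate normal: 3 (mean) + 3*4/2 = 6 (symmetric covariance) = 9.
- exponential (lambda): 1.
- Gamma (shape, rate): 2.
- categorical on 6 outcomes (probabilities sum to 1): 6-1 = 5.
Total = 9 + 1 + 2 + 5 = 17.
Dimension = 17

17


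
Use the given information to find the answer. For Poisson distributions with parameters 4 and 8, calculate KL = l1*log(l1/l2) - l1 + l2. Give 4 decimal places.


KL divergence for Poisson:
KL = l1*log(l1/l2) - l1 + l2.
l1 = 4, l2 = 8.
log(4/8) = -0.693147.
l1*log(l1/l2) = 4 * -0.693147 = -2.772589.
KL = -2.772589 - 4 + 8 = 1.2274

1.2274


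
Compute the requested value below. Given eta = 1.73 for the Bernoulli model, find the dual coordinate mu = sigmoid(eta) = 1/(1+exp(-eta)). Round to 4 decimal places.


Dual coordinate (expectation parameter) for Bernoulli:
mu = 1/(1+exp(-eta)).
eta = 1.73.
exp(-eta) = exp(-1.73) = 0.177284.
mu = 1/(1+0.177284) = 0.8494

0.8494


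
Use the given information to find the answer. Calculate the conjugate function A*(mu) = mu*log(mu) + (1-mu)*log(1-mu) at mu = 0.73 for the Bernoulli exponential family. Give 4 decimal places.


Legendre transform for Bernoulli:
A*(mu) = mu*log(mu) + (1-mu)*log(1-mu).
mu = 0.73, 1-mu = 0.27.
mu*log(mu) = 0.73*log(0.73) = -0.229739.
(1-mu)*log(1-mu) = 0.27*log(0.27) = -0.35352.
A* = -0.229739 + -0.35352 = -0.5833

-0.5833


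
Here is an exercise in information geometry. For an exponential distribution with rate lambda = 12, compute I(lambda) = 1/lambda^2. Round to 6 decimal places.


Fisher information for exponential: I(lambda) = 1/lambda^2.
lambda = 12, lambda^2 = 144.
I = 1/144 = 0.006944

0.006944


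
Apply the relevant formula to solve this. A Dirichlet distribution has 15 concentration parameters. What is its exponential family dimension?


Exponential family dimension calculation:
Dirichlet with 15 components has 15 natural parameters.

15


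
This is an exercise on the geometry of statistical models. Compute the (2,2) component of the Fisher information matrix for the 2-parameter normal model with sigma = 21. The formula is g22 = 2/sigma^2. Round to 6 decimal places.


For the 2-parameter normal family, the Fisher metric has:
  g11 = 1/sigma^2, g22 = 2/sigma^2.
sigma = 21, sigma^2 = 441.
g22 = 0.004535

0.004535


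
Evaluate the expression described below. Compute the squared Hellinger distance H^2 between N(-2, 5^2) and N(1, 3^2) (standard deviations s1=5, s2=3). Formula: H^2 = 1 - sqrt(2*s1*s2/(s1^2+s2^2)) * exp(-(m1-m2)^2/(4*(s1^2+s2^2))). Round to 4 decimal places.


Squared Hellinger distance for Gaussians:
H^2 = 1 - sqrt(2*s1*s2/(s1^2+s2^2)) * exp(-(m1-m2)^2/(4*(s1^2+s2^2))).
s1^2 = 25, s2^2 = 9, s1^2+s2^2 = 34.
sqrt(2*5*3/(34)) = 0.939336.
(m1-m2)^2 = (-3)^2 = 9.
exp(-9/(4*34)) = exp(-0.066176) = 0.935966.
H^2 = 1 - 0.939336*0.935966 = 0.1208

0.1208


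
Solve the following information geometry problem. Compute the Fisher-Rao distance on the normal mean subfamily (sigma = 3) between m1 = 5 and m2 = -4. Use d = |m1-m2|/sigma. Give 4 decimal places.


On the fixed-variance normal subfamily, geodesic distance = |m1-m2|/sigma.
|5 - -4| = 9.
sigma = 3.
d = 9/3 = 3.0000

3.0000


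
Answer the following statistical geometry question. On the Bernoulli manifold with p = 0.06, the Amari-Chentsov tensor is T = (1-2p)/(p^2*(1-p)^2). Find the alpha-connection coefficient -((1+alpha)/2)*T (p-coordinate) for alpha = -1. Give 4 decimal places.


Skewness (Amari-Chentsov) tensor: T = (1-2p)/(p^2*(1-p)^2).
p = 0.06, 1-2p = 0.88, p^2 = 0.0036, (1-p)^2 = 0.8836.
T = 0.88/(0.0036 * 0.8836) = 276.646044.
In the p-coordinate, Gamma^(alpha) = Gamma^(0) - (alpha/2)*T with Gamma^(0) = (1/2)*g'(p) = -T/2,
so Gamma^(alpha) = -((1+alpha)/2)*T.
alpha = -1, -(1+alpha)/2 = 0.0.
Gamma = 0.0 * 276.646044 = 0.0000

0.0000


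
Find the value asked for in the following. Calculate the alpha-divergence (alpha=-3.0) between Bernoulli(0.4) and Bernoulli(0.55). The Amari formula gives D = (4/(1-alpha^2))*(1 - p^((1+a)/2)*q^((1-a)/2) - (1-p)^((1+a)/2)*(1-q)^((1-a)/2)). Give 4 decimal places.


Amari alpha-divergence:
D = (4/(1-alpha^2))*(1 - p^((1+a)/2)*q^((1-a)/2) - (1-p)^((1+a)/2)*(1-q)^((1-a)/2)).
alpha = -3.0, p = 0.4, q = 0.55.
e1 = (1+alpha)/2 = -1.0, e2 = (1-alpha)/2 = 2.0.
t1 = p^e1 * q^e2 = 0.4^-1.0 * 0.55^2.0 = 0.75625.
t2 = (1-p)^e1 * (1-q)^e2 = 0.6^-1.0 * 0.45^2.0 = 0.3375.
4/(1-alpha^2) = -0.5.
D = -0.5*(1 - 0.75625 - 0.3375) = 0.0469

0.0469


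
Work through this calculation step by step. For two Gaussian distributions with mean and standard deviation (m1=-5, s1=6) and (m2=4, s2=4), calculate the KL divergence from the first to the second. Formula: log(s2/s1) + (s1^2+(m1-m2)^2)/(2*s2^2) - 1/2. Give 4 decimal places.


KL divergence between normal distributions:
KL = log(s2/s1) + (s1^2 + (m1-m2)^2)/(2*s2^2) - 1/2.
log(4/6) = -0.405465.
(6^2 + (-5-4)^2)/(2*4^2) = (36 + 81)/32 = 3.65625.
KL = -0.405465 + 3.65625 - 0.5 = 2.7508

2.7508


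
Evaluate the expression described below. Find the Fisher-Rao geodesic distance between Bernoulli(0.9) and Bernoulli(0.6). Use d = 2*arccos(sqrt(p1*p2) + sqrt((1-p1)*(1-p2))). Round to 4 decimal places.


Geodesic distance on Bernoulli manifold:
d(p1,p2) = 2*arccos(sqrt(p1*p2) + sqrt((1-p1)*(1-p2))).
sqrt(p1*p2) = sqrt(0.9*0.6) = 0.734847.
sqrt((1-p1)*(1-p2)) = sqrt(0.1*0.4) = 0.2.
arg = 0.734847 + 0.2 = 0.934847.
d = 2*arccos(0.934847) = 0.7259

0.7259


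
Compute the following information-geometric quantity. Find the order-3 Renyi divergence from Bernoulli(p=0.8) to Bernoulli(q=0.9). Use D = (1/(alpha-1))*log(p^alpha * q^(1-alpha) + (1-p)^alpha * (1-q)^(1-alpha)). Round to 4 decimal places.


Renyi divergence of order alpha between Bernoulli distributions:
D = (1/(alpha-1))*log(p^alpha * q^(1-alpha) + (1-p)^alpha * (1-q)^(1-alpha)).
alpha = 3, p = 0.8, q = 0.9.
p^alpha * q^(1-alpha) = 0.8^3 * 0.9^-2 = 0.632099.
(1-p)^alpha * (1-q)^(1-alpha) = 0.2^3 * 0.1^-2 = 0.8.
sum = 0.632099 + 0.8 = 1.432099.
D = (1/2)*log(1.432099) = 0.1796

0.1796


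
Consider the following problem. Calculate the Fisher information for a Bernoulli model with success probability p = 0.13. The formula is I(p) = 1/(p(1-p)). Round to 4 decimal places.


For Bernoulli(p), Fisher information is I(p) = 1/(p*(1-p)).
p = 0.13, 1-p = 0.87.
p*(1-p) = 0.1131.
I(p) = 1/0.1131 = 8.8417

8.8417


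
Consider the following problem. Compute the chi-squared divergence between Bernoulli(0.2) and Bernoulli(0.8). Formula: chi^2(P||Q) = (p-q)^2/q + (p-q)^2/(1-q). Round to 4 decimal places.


Chi-squared divergence between Bernoulli distributions:
chi^2 = (p-q)^2/q + (p-q)^2/(1-q).
p = 0.2, q = 0.8, p-q = -0.6.
(p-q)^2 = 0.36.
term1 = 0.36/0.8 = 0.45.
term2 = 0.36/0.2 = 1.8.
chi^2 = 0.45 + 1.8 = 2.2500

2.2500


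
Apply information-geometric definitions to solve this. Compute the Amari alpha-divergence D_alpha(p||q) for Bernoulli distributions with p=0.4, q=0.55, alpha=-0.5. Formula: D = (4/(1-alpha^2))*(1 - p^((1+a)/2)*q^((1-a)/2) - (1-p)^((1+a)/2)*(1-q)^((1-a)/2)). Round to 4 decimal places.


Amari alpha-divergence:
D = (4/(1-alpha^2))*(1 - p^((1+a)/2)*q^((1-a)/2) - (1-p)^((1+a)/2)*(1-q)^((1-a)/2)).
alpha = -0.5, p = 0.4, q = 0.55.
e1 = (1+alpha)/2 = 0.25, e2 = (1-alpha)/2 = 0.75.
t1 = p^e1 * q^e2 = 0.4^0.25 * 0.55^0.75 = 0.50791.
t2 = (1-p)^e1 * (1-q)^e2 = 0.6^0.25 * 0.45^0.75 = 0.483556.
4/(1-alpha^2) = 5.333333.
D = 5.333333*(1 - 0.50791 - 0.483556) = 0.0455

0.0455


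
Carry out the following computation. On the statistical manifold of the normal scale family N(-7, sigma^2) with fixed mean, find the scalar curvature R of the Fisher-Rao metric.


This family has a single free parameter, so its statistical manifold
is 1-dimensional. The Riemann curvature tensor of any 1-dimensional
Riemannian manifold vanishes identically, so R = 0.

0


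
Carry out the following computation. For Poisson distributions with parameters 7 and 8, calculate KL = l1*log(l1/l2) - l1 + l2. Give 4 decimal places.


KL divergence for Poisson:
KL = l1*log(l1/l2) - l1 + l2.
l1 = 7, l2 = 8.
log(7/8) = -0.133531.
l1*log(l1/l2) = 7 * -0.133531 = -0.93472.
KL = -0.93472 - 7 + 8 = 0.0653

0.0653


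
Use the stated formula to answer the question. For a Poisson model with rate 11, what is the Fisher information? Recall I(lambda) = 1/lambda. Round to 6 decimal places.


Fisher information for Poisson: I(lambda) = 1/lambda.
lambda = 11.
I(lambda) = 1/11 = 0.090909

0.090909


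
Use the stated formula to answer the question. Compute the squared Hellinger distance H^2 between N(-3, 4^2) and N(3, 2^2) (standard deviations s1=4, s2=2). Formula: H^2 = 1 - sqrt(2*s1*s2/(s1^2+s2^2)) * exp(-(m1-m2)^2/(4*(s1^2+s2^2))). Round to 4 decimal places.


Squared Hellinger distance for Gaussians:
H^2 = 1 - sqrt(2*s1*s2/(s1^2+s2^2)) * exp(-(m1-m2)^2/(4*(s1^2+s2^2))).
s1^2 = 16, s2^2 = 4, s1^2+s2^2 = 20.
sqrt(2*4*2/(20)) = 0.894427.
(m1-m2)^2 = (-6)^2 = 36.
exp(-36/(4*20)) = exp(-0.45) = 0.637628.
H^2 = 1 - 0.894427*0.637628 = 0.4297

0.4297


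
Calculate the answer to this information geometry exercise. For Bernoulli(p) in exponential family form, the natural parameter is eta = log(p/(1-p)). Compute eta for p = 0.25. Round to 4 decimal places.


Natural parameter for Bernoulli: eta = log(p/(1-p)).
p = 0.25, 1-p = 0.75.
p/(1-p) = 0.333333.
eta = log(0.333333) = -1.0986

-1.0986


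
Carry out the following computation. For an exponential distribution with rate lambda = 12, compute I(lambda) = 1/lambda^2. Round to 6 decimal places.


Fisher information for exponential: I(lambda) = 1/lambda^2.
lambda = 12, lambda^2 = 144.
I = 1/144 = 0.006944

0.006944


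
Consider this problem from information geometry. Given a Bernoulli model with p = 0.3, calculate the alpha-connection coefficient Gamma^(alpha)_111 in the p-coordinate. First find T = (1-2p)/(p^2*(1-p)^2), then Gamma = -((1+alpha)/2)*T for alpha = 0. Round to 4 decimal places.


Skewness (Amari-Chentsov) tensor: T = (1-2p)/(p^2*(1-p)^2).
p = 0.3, 1-2p = 0.4, p^2 = 0.09, (1-p)^2 = 0.49.
T = 0.4/(0.09 * 0.49) = 9.070295.
In the p-coordinate, Gamma^(alpha) = Gamma^(0) - (alpha/2)*T with Gamma^(0) = (1/2)*g'(p) = -T/2,
so Gamma^(alpha) = -((1+alpha)/2)*T.
alpha = 0, -(1+alpha)/2 = -0.5.
Gamma = -0.5 * 9.070295 = -4.5351

-4.5351


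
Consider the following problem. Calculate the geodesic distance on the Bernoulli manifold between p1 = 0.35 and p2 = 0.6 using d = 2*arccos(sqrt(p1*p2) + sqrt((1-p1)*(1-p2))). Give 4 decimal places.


Geodesic distance on Bernoulli manifold:
d(p1,p2) = 2*arccos(sqrt(p1*p2) + sqrt((1-p1)*(1-p2))).
sqrt(p1*p2) = sqrt(0.35*0.6) = 0.458258.
sqrt((1-p1)*(1-p2)) = sqrt(0.65*0.4) = 0.509902.
arg = 0.458258 + 0.509902 = 0.96816.
d = 2*arccos(0.96816) = 0.5061

0.5061


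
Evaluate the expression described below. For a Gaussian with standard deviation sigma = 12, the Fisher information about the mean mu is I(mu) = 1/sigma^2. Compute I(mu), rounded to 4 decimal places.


The Fisher information for the mean of a normal distribution is I(mu) = 1/sigma^2.
sigma = 12, so sigma^2 = 144.
I(mu) = 1/144 = 0.0069

0.0069


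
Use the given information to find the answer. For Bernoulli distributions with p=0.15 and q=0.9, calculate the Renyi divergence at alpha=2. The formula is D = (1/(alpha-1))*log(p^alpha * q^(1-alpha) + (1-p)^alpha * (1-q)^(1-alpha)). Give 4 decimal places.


Renyi divergence of order alpha between Bernoulli distributions:
D = (1/(alpha-1))*log(p^alpha * q^(1-alpha) + (1-p)^alpha * (1-q)^(1-alpha)).
alpha = 2, p = 0.15, q = 0.9.
p^alpha * q^(1-alpha) = 0.15^2 * 0.9^-1 = 0.025.
(1-p)^alpha * (1-q)^(1-alpha) = 0.85^2 * 0.1^-1 = 7.225.
sum = 0.025 + 7.225 = 7.25.
D = (1/1)*log(7.25) = 1.9810

1.9810


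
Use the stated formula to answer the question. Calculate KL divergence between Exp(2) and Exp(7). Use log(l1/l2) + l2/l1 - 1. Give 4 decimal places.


KL divergence for exponential family:
KL = log(l1/l2) + l2/l1 - 1.
log(2/7) = -1.252763.
7/2 = 3.5.
KL = -1.252763 + 3.5 - 1 = 1.2472

1.2472


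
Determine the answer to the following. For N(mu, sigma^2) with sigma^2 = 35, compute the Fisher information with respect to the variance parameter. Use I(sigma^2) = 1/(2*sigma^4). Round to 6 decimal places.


Fisher information for variance: I(sigma^2) = 1/(2*sigma^4).
sigma^2 = 35, so sigma^4 = 1225.
I = 1/(2*1225) = 1/2450 = 0.000408

0.000408


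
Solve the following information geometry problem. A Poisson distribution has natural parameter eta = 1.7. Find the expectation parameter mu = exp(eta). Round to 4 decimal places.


Expectation parameter for Poisson exponential family:
mu = exp(eta).
eta = 1.7.
mu = exp(1.7) = 5.4739

5.4739


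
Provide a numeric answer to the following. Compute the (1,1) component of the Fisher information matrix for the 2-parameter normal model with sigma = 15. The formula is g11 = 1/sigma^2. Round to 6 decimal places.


For the 2-parameter normal family, the Fisher metric has:
  g11 = 1/sigma^2, g22 = 2/sigma^2.
sigma = 15, sigma^2 = 225.
g11 = 0.004444

0.004444


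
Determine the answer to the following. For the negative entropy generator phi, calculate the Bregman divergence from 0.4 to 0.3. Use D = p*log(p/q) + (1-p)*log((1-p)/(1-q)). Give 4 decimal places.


Bregman divergence with negative entropy generator:
D = p*log(p/q) + (1-p)*log((1-p)/(1-q)).
p = 0.4, q = 0.3.
p*log(p/q) = 0.4*log(0.4/0.3) = 0.115073.
(1-p)*log((1-p)/(1-q)) = 0.6*log(0.6/0.7) = -0.09249.
D = 0.115073 + -0.09249 = 0.0226

0.0226


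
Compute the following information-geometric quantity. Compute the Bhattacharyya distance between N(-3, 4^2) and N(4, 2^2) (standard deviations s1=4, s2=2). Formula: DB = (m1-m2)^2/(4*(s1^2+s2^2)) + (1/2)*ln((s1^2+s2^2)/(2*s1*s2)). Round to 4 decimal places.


Bhattacharyya distance between two Gaussians:
DB = (m1-m2)^2/(4*(s1^2+s2^2)) + (1/2)*ln((s1^2+s2^2)/(2*s1*s2)).
(m1-m2)^2 = (-7)^2 = 49.
s1^2+s2^2 = 16 + 4 = 20.
term1 = 49/80 = 0.6125.
term2 = 0.5*ln(20/16.0) = 0.111572.
DB = 0.6125 + 0.111572 = 0.7241

0.7241


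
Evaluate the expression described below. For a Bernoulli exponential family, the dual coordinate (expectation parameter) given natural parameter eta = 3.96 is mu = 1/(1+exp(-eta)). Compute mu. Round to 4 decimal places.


Dual coordinate (expectation parameter) for Bernoulli:
mu = 1/(1+exp(-eta)).
eta = 3.96.
exp(-eta) = exp(-3.96) = 0.019063.
mu = 1/(1+0.019063) = 0.9813

0.9813


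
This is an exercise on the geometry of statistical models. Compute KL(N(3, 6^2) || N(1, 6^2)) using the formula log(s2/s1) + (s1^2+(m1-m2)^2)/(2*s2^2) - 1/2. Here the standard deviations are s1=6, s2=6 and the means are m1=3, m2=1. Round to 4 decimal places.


KL divergence between normal distributions:
KL = log(s2/s1) + (s1^2 + (m1-m2)^2)/(2*s2^2) - 1/2.
log(6/6) = 0.0.
(6^2 + (3-1)^2)/(2*6^2) = (36 + 4)/72 = 0.555556.
KL = 0.0 + 0.555556 - 0.5 = 0.0556

0.0556


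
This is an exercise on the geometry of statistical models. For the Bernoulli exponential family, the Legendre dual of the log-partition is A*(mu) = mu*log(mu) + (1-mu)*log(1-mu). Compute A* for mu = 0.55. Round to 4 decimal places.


Legendre transform for Bernoulli:
A*(mu) = mu*log(mu) + (1-mu)*log(1-mu).
mu = 0.55, 1-mu = 0.45.
mu*log(mu) = 0.55*log(0.55) = -0.32881.
(1-mu)*log(1-mu) = 0.45*log(0.45) = -0.359328.
A* = -0.32881 + -0.359328 = -0.6881

-0.6881


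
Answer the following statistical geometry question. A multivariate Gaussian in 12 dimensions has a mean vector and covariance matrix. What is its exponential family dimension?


Exponential family dimension calculation:
For 12-dim MVN: mean has 12 params, covariance has 12*13/2 = 78 unique entries.
Total dim = 12 + 78 = 90.

90


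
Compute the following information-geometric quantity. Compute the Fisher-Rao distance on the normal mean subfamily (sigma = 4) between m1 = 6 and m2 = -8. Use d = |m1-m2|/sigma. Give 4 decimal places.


On the fixed-variance normal subfamily, geodesic distance = |m1-m2|/sigma.
|6 - -8| = 14.
sigma = 4.
d = 14/4 = 3.5000

3.5000


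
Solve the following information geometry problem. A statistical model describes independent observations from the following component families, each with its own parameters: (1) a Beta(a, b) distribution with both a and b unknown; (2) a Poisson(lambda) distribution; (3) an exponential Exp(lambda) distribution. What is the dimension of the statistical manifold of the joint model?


The dimension of a statistical manifold equals the number of free
(independent) real parameters of the model. For a product of independent
blocks the parameter counts add.
- Beta (a, b): 2.
- Poisson (lambda): 1.
- exponential (lambda): 1.
Total = 2 + 1 + 1 = 4.
Dimension = 4

4


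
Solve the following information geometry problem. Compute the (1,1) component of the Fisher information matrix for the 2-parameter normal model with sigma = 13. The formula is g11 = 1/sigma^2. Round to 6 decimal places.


For the 2-parameter normal family, the Fisher metric has:
  g11 = 1/sigma^2, g22 = 2/sigma^2.
sigma = 13, sigma^2 = 169.
g11 = 0.005917

0.005917
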